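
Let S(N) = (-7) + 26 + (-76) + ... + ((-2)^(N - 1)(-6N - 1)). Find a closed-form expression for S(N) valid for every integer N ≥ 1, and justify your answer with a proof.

S(N) = (-2)^N(2N + 1) - 1

We claim S(N) = (-2)^N(2N + 1) - 1 for all N ≥ 1.
Base step (N = 1): S(1) = -7, and the closed form gives -7. They agree.
Suppose the result is true for N = r, so S(r) = (-2)^r(2r + 1) - 1.
Then S(r+1) = S(r) + ((-2)^r(-6r - 7)) = ((-2)^r(2r + 1) - 1) + ((-2)^r(-6r - 7)).
Simplifying, S(r+1) = -4(-2)^r·r - 6(-2)^r - 1 = (-2)^(r+1)(2(r+1) + 1) - 1,
which is the closed form with N = r+1.
By induction, the statement is established for all N ≥ 1.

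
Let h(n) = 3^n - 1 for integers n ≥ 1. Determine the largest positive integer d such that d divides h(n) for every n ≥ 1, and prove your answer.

Computing the first values: h(1) = 2 and h(2) = 8; gcd(2, 8) = 2, so d ≤ 2.
We prove 2 | 3^n - 1 for all n ≥ 1 by induction on n.
Base step (n = 1): h(1) = 2 = 2·(1), so 2 | h(1).
Inductive step: assume the claim holds for n = i, i.e. 2 | h(i). Then
3^{i+1} − 1^{i+1} = 3·3^i − 1·1^i = 3·(3^i − 1^i) + (2)·1^i. The first term is divisible by 2 by the inductive hypothesis, and the second term (2)·1^i is divisible by 2 since 2 | 2. Hence 2 | h(i+1).
This completes the induction.
Therefore the largest such d is 2.

d = 2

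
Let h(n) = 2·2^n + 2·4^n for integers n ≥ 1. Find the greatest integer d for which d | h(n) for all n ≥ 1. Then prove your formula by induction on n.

d = 4

Computing the first values: h(1) = 12 and h(2) = 40; gcd(12, 40) = 4, so d ≤ 4.
We prove 4 | 2·2^n + 2·4^n for all n ≥ 1 by induction on n.
When n = 1: h(1) = 12 = 4·(3), so 4 | h(1).
Suppose the result is true for n = p, i.e. 4 | h(p). Then
h(p+1) − 4·h(p) = (2·2^(p+1) + 2·4^(p+1)) − 4·(2·2^p + 2·4^p) = (2)·2^p·(2 − 4) = (-4)·2^p. Since 4 | h(p) by the inductive hypothesis, 4 | 4·h(p); and 4 | -4 since -4 = 4·-1. Therefore 4 | h(p+1).
This completes the induction.
Therefore the largest such d is 4.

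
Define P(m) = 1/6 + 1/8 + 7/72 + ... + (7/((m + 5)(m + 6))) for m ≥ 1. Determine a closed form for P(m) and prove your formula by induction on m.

P(m) = 7m/(6(m + 6))

We claim P(m) = 7m/(6(m + 6)) for all m ≥ 1.
For the base case m = 1: P(1) = 1/6, and the closed form gives 1/6. They agree.
Inductive step: assume the claim holds for m = p, so P(p) = 7p/(6(p + 6)).
Then P(p+1) = P(p) + (7/((p + 6)(p + 7))) = (7p/(6(p + 6))) + (7/((p + 6)(p + 7))).
Simplifying, P(p+1) = 7(p + 1)/(6(p + 7)) = 7(p+1)/(6((p+1) + 6)),
which is the closed form with m = p+1.
Hence, by induction on m, the claim holds for every m ≥ 1.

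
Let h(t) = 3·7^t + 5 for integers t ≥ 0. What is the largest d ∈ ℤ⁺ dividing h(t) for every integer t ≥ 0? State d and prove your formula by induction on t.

Computing the first values: h(0) = 8 and h(1) = 26; gcd(8, 26) = 2, so d ≤ 2.
We prove 2 | 3·7^t + 5 for all t ≥ 0 by induction on t.
For the base case t = 0: h(0) = 8 = 2·(4), so 2 | h(0).
Inductive step: assume the claim holds for t = j, i.e. 2 | h(j). Then
h(j+1) = 3·7^(j+1) + 5 = 7·(3·7^j + 5) - 30 = 7·h(j) - 30. The first term is divisible by 2 by the inductive hypothesis, and -30 is divisible by 2. Hence 2 | h(j+1).
Hence, by induction on t, the claim holds for every t ≥ 0.
Therefore the largest such d is 2.

d = 2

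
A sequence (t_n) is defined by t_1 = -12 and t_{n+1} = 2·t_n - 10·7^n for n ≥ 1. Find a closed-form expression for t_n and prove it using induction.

t_n = 2^n - 2·7^n

Computing the first terms: t_1 = -12, t_2 = -94, t_3 = -678. This suggests t_n = 2^n - 2·7^n.
Base step (n = 1): the formula gives -12 = -12 = t_1.
Suppose the result is true for n = m, so t_m = 2^m - 2·7^m.
Then t_{m+1} = 2·t_m - 10·7^m = 2·(2^m - 2·7^m) - 10·7^m = 2^(m + 1) - 2·7^(m + 1),
which is the claimed formula at n = m+1.
Hence, by induction on n, the claim holds for every n ≥ 1.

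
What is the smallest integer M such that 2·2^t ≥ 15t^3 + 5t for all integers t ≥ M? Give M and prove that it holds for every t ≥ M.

M = 15

At t = 14: 32768 < 41230, so the inequality fails and M ≥ 15. We prove 2·2^t ≥ 15t^3 + 5t for all t ≥ 15.
For the base case t = 15: 2·2^t = 65536 and 15t^3 + 5t = 50700, so 65536 ≥ 50700.
Inductive step: suppose the statement holds for some r ≥ 15, so 2·2^r ≥ 15r^3 + 5r.
Then 2·2^(r + 1) = 2·(2·2^r) ≥ 2·(15r^3 + 5r).
Also, for r ≥ 15 we have 2·(15r^3 + 5r) ≥ 15(r+1)^3 + 5(r+1), since 2·(15r^3 + 5r) − (15(r+1)^3 + 5(r+1)) = 15r^3 - 45r^2 - 40r - 20, which is nonnegative for all r ≥ 15.
Combining, 2·2^(r + 1) ≥ 15(r+1)^3 + 5(r+1).
Hence, by induction on t, the claim holds for every t ≥ 15.
Hence the smallest such M is 15.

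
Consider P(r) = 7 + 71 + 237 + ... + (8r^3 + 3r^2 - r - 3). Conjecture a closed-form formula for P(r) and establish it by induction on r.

We claim P(r) = r(2r - 1)(r^2 + 3r + 3) for all r ≥ 1.
Base case (r = 1): P(1) = 7, and the closed form gives 7. They agree.
For the inductive step, assume it holds for an arbitrary m ≥ 1, so P(m) = m(2m^3 + 5m^2 + 3m - 3).
Then P(m+1) = P(m) + (8m^3 + 27m^2 + 29m + 7) = (m(2m^3 + 5m^2 + 3m - 3)) + (8m^3 + 27m^2 + 29m + 7).
Simplifying, P(m+1) = (m + 1)(2m + 1)(m^2 + 5m + 7) = (m+1)(2(m+1) - 1)((m+1)^2 + 3(m+1) + 3),
which is the closed form with r = m+1.
Hence, by induction on r, the claim holds for every r ≥ 1.

P(r) = r(2r - 1)(r^2 + 3r + 3)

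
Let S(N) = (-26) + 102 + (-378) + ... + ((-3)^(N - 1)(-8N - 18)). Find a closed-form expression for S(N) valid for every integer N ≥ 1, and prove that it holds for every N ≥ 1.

S(N) = (-3)^N(2N + 5) - 5

We claim S(N) = (-3)^N(2N + 5) - 5 for all N ≥ 1.
When N = 1: S(1) = -26, and the closed form gives -26. They agree.
Suppose the result is true for N = r, so S(r) = (-3)^r(2r + 5) - 5.
Then S(r+1) = S(r) + ((-3)^r(-8r - 26)) = ((-3)^r(2r + 5) - 5) + ((-3)^r(-8r - 26)).
Simplifying, S(r+1) = -6(-3)^r·r - 21(-3)^r - 5 = (-3)^(r+1)(2(r+1) + 5) - 5,
which is the closed form with N = r+1.
By the principle of mathematical induction, the result holds for all N ≥ 1.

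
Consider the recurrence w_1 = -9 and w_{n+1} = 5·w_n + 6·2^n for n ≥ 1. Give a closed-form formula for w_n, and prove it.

Computing the first terms: w_1 = -9, w_2 = -33, w_3 = -141. This suggests w_n = -2^(n + 1) - 5^n.
For the base case n = 1: the formula gives -9 = -9 = w_1.
Inductive step: assume the claim holds for n = j, so w_j = -2^(j + 1) - 5^j.
Then w_{j+1} = 5·w_j + 6·2^j = 5·(-2^(j + 1) - 5^j) + 6·2^j = -2^(j + 2) - 5^(j + 1) = -2^((j+1) + 1) - 5^(j+1),
which is the claimed formula at n = j+1.
By induction, the statement is established for all n ≥ 1.

w_n = -2^(n + 1) - 5^n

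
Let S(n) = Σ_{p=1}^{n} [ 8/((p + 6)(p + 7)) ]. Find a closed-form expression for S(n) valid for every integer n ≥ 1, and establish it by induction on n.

S(n) = 8n/(7(n + 7))

We claim S(n) = 8n/(7(n + 7)) for all n ≥ 1.
When n = 1: S(1) = 1/7, and the closed form gives 1/7. They agree.
Inductive step: assume the claim holds for n = p, so S(p) = 8p/(7(p + 7)).
Then S(p+1) = S(p) + (8/((p + 7)(p + 8))) = (8p/(7(p + 7))) + (8/((p + 7)(p + 8))).
Simplifying, S(p+1) = 8(p + 1)/(7(p + 8)) = 8(p+1)/(7((p+1) + 7)),
which is the closed form with n = p+1.
This completes the induction.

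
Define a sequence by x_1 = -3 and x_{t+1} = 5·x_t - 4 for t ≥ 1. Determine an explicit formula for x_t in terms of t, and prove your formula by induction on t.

x_t = -4·5^(t - 1) + 1

Computing the first terms: x_1 = -3, x_2 = -19, x_3 = -99. This suggests x_t = -4·5^(t - 1) + 1.
When t = 1: the formula gives -3 = -3 = x_1.
Inductive step: assume the claim holds for t = m, so x_m = -4·5^(m - 1) + 1.
Then x_{m+1} = 5·x_m - 4 = 5·(-4·5^(m - 1) + 1) - 4 = -4·5^m + 1 = -4·5^((m+1) - 1) + 1,
which is the claimed formula at t = m+1.
By induction, the statement is established for all t ≥ 1.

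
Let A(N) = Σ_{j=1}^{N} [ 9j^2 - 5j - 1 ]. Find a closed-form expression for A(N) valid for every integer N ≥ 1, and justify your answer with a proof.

A(N) = N(3N^2 + 2N - 2)

We claim A(N) = N(3N^2 + 2N - 2) for all N ≥ 1.
Base case (N = 1): A(1) = 3, and the closed form gives 3. They agree.
Suppose the result is true for N = j, so A(j) = j(3j^2 + 2j - 2).
Then A(j+1) = A(j) + (9j^2 + 13j + 3) = (j(3j^2 + 2j - 2)) + (9j^2 + 13j + 3).
Simplifying, A(j+1) = (j + 1)(3j^2 + 8j + 3) = (j+1)(3(j+1)^2 + 2(j+1) - 2),
which is the closed form with N = j+1.
Hence, by induction on N, the claim holds for every N ≥ 1.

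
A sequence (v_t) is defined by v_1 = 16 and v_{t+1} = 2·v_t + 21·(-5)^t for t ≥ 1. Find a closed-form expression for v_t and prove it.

Computing the first terms: v_1 = 16, v_2 = -73, v_3 = 379. This suggests v_t = -3(-5)^t + 2^(t - 1).
Base step (t = 1): the formula gives 16 = 16 = v_1.
For the inductive step, assume it holds for an arbitrary m ≥ 1, so v_m = -3(-5)^m + 2^(m - 1).
Then v_{m+1} = 2·v_m + 21·(-5)^m = 2·(-3(-5)^m + 2^(m - 1)) + 21·(-5)^m = -3(-5)^(m + 1) + 2^m = -3(-5)^(m+1) + 2^((m+1) - 1),
which is the claimed formula at t = m+1.
By induction, the statement is established for all t ≥ 1.

v_t = -3(-5)^t + 2^(t - 1)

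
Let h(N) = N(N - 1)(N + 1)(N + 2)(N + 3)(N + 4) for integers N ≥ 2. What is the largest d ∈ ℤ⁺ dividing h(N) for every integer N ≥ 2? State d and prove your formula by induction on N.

d = 720

Computing the first values: h(2) = 720 and h(3) = 5040; gcd(720, 5040) = 720, so d ≤ 720.
We prove 720 | N(N - 1)(N + 1)(N + 2)(N + 3)(N + 4) for all N ≥ 2 by induction on N.
Base case (N = 2): h(2) = 720 = 720·(1), so 720 | h(2).
Suppose the result is true for N = p, i.e. 720 | h(p). Then
h(p+1) − h(p) = p·(p+1)·(p+2)·(p+3)·(p+4)·(p+5) − (p-1)·p·(p+1)·(p+2)·(p+3)·(p+4) = p·(p+1)·(p+2)·(p+3)·(p+4)·[(p+5) − (p-1)] = 6·p·(p+1)·(p+2)·(p+3)·(p+4). The product of 5 consecutive integers is divisible by (5)! = 120, so h(p+1) − h(p) is divisible by 6·120 = 720. By the inductive hypothesis 720 | h(p), hence 720 | h(p+1).
By the principle of mathematical induction, the result holds for all N ≥ 2.
Therefore the largest such d is 720.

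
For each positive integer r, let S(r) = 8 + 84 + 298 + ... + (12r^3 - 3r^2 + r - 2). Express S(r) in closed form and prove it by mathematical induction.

We claim S(r) = r(3r^3 + 5r^2 + 2r - 2) for all r ≥ 1.
For the base case r = 1: S(1) = 8, and the closed form gives 8. They agree.
Inductive step: assume the claim holds for r = j, so S(j) = j(3j^3 + 5j^2 + 2j - 2).
Then S(j+1) = S(j) + (12j^3 + 33j^2 + 31j + 8) = (j(3j^3 + 5j^2 + 2j - 2)) + (12j^3 + 33j^2 + 31j + 8).
Simplifying, S(j+1) = (j + 1)(3j^3 + 14j^2 + 21j + 8) = (j+1)(3(j+1)^3 + 5(j+1)^2 + 2(j+1) - 2),
which is the closed form with r = j+1.
Hence, by induction on r, the claim holds for every r ≥ 1.

S(r) = r(3r^3 + 5r^2 + 2r - 2)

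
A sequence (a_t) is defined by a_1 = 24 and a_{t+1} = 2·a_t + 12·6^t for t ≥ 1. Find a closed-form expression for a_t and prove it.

a_t = 3·2^t + 3·6^t

Computing the first terms: a_1 = 24, a_2 = 120, a_3 = 672. This suggests a_t = 3·2^t + 3·6^t.
For the base case t = 1: the formula gives 24 = 24 = a_1.
Inductive step: assume the claim holds for t = k, so a_k = 3·2^k + 3·6^k.
Then a_{k+1} = 2·a_k + 12·6^k = 2·(3·2^k + 3·6^k) + 12·6^k = 3·2^(k + 1) + 3·6^(k + 1),
which is the claimed formula at t = k+1.
By the principle of mathematical induction, the result holds for all t ≥ 1.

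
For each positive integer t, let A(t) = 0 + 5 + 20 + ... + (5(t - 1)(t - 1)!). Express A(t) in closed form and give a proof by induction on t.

A(t) = 5t! - 5

We claim A(t) = 5t! - 5 for all t ≥ 1.
Base step (t = 1): A(1) = 0, and the closed form gives 0. They agree.
Inductive step: suppose the statement holds for some i ≥ 1, so A(i) = 5i! - 5.
Then A(i+1) = A(i) + (5i·i!) = (5i! - 5) + (5i·i!).
Simplifying, A(i+1) = 5(i+1)! - 5,
which is the closed form with t = i+1.
By the principle of mathematical induction, the result holds for all t ≥ 1.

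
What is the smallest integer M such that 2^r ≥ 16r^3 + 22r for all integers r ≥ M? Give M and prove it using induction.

At r = 16: 65536 < 65888, so the inequality fails and M ≥ 17. We prove 2^r ≥ 16r^3 + 22r for all r ≥ 17.
Base step (r = 17): 2^r = 131072 and 16r^3 + 22r = 78982, so 131072 ≥ 78982.
Inductive step: suppose the statement holds for some k ≥ 17, so 2^k ≥ 16k^3 + 22k.
Then 2^(k + 1) = 2·(2^k) ≥ 2·(16k^3 + 22k).
Also, for k ≥ 17 we have 2·(16k^3 + 22k) ≥ 16(k+1)^3 + 22(k+1), since 2·(16k^3 + 22k) − (16(k+1)^3 + 22(k+1)) = 16k^3 - 48k^2 - 26k - 38, which is nonnegative for all k ≥ 17.
Combining, 2^(k + 1) ≥ 16(k+1)^3 + 22(k+1).
Hence, by induction on r, the claim holds for every r ≥ 17.
Hence the smallest such M is 17.

M = 17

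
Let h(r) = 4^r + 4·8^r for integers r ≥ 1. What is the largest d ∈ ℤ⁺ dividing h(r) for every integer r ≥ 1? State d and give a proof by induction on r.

Computing the first values: h(1) = 36 and h(2) = 272; gcd(36, 272) = 4, so d ≤ 4.
We prove 4 | 4^r + 4·8^r for all r ≥ 1 by induction on r.
When r = 1: h(1) = 36 = 4·(9), so 4 | h(1).
Inductive step: suppose the statement holds for some p ≥ 1, i.e. 4 | h(p). Then
h(p+1) − 8·h(p) = (4^(p+1) + 4·8^(p+1)) − 8·(4^p + 4·8^p) = (1)·4^p·(4 − 8) = (-4)·4^p. Since 4 | h(p) by the inductive hypothesis, 4 | 8·h(p); and 4 | -4 since -4 = 4·-1. Therefore 4 | h(p+1).
By induction, the statement is established for all r ≥ 1.
Therefore the largest such d is 4.

d = 4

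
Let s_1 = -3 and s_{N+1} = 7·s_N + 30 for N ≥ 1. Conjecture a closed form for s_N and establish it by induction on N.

Computing the first terms: s_1 = -3, s_2 = 9, s_3 = 93. This suggests s_N = 2·7^(N - 1) - 5.
For the base case N = 1: the formula gives -3 = -3 = s_1.
Inductive step: assume the claim holds for N = i, so s_i = 2·7^(i - 1) - 5.
Then s_{i+1} = 7·s_i + 30 = 7·(2·7^(i - 1) - 5) + 30 = 2·7^i - 5 = 2·7^((i+1) - 1) - 5,
which is the claimed formula at N = i+1.
This completes the induction.

s_N = 2·7^(N - 1) - 5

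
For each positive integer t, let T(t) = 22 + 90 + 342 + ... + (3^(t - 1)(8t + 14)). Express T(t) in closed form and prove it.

T(t) = 3^t(4t + 5) - 5

We claim T(t) = 3^t(4t + 5) - 5 for all t ≥ 1.
Base case (t = 1): T(1) = 22, and the closed form gives 22. They agree.
Inductive step: suppose the statement holds for some m ≥ 1, so T(m) = 3^m(4m + 5) - 5.
Then T(m+1) = T(m) + (3^m(8m + 22)) = (3^m(4m + 5) - 5) + (3^m(8m + 22)).
Simplifying, T(m+1) = 12·3^m·m + 27·3^m - 5 = 3^(m+1)(4(m+1) + 5) - 5,
which is the closed form with t = m+1.
By induction, the statement is established for all t ≥ 1.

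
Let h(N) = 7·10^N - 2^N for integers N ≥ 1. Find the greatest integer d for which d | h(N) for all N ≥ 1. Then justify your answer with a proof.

d = 4

Computing the first values: h(1) = 68 and h(2) = 696; gcd(68, 696) = 4, so d ≤ 4.
We prove 4 | 7·10^N - 2^N for all N ≥ 1 by induction on N.
Base case (N = 1): h(1) = 68 = 4·(17), so 4 | h(1).
Inductive step: assume the claim holds for N = k, i.e. 4 | h(k). Then
h(k+1) − 10·h(k) = (7·10^(k+1) - 2^(k+1)) − 10·(7·10^k - 2^k) = (-1)·2^k·(2 − 10) = (8)·2^k. Since 4 | h(k) by the inductive hypothesis, 4 | 10·h(k); and 4 | 8 since 8 = 4·2. Therefore 4 | h(k+1).
Hence, by induction on N, the claim holds for every N ≥ 1.
Therefore the largest such d is 4.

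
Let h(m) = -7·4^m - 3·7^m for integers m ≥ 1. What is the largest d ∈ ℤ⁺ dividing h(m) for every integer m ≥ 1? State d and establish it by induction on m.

d = 7

Computing the first values: h(1) = -49 and h(2) = -259; gcd(-49, -259) = 7, so d ≤ 7.
We prove 7 | -7·4^m - 3·7^m for all m ≥ 1 by induction on m.
Base case (m = 1): h(1) = -49 = 7·(-7), so 7 | h(1).
For the inductive step, assume it holds for an arbitrary k ≥ 1, i.e. 7 | h(k). Then
h(k+1) − 7·h(k) = (-7·4^(k+1) - 3·7^(k+1)) − 7·(-7·4^k - 3·7^k) = (-7)·4^k·(4 − 7) = (21)·4^k. Since 7 | h(k) by the inductive hypothesis, 7 | 7·h(k); and 7 | 21 since 21 = 7·3. Therefore 7 | h(k+1).
Hence, by induction on m, the claim holds for every m ≥ 1.
Therefore the largest such d is 7.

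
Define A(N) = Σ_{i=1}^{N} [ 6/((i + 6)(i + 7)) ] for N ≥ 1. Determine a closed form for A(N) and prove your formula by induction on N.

A(N) = 6N/(7(N + 7))

We claim A(N) = 6N/(7(N + 7)) for all N ≥ 1.
For the base case N = 1: A(1) = 3/28, and the closed form gives 3/28. They agree.
Suppose the result is true for N = i, so A(i) = 6i/(7(i + 7)).
Then A(i+1) = A(i) + (6/((i + 7)(i + 8))) = (6i/(7(i + 7))) + (6/((i + 7)(i + 8))).
Simplifying, A(i+1) = 6(i + 1)/(7(i + 8)) = 6(i+1)/(7((i+1) + 7)),
which is the closed form with N = i+1.
By the principle of mathematical induction, the result holds for all N ≥ 1.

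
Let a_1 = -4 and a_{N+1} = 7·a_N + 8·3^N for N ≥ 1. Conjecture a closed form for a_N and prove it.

a_N = -2·3^N + 2·7^(N - 1)

Computing the first terms: a_1 = -4, a_2 = -4, a_3 = 44. This suggests a_N = -2·3^N + 2·7^(N - 1).
For the base case N = 1: the formula gives -4 = -4 = a_1.
Inductive step: assume the claim holds for N = m, so a_m = -2·3^m + 2·7^(m - 1).
Then a_{m+1} = 7·a_m + 8·3^m = 7·(-2·3^m + 2·7^(m - 1)) + 8·3^m = -2·3^(m + 1) + 2·7^m = -2·3^(m+1) + 2·7^((m+1) - 1),
which is the claimed formula at N = m+1.
This completes the induction.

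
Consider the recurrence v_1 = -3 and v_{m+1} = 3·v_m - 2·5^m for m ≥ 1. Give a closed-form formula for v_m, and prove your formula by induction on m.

Computing the first terms: v_1 = -3, v_2 = -19, v_3 = -107. This suggests v_m = 2·3^(m - 1) - 5^m.
Base case (m = 1): the formula gives -3 = -3 = v_1.
Inductive step: suppose the statement holds for some j ≥ 1, so v_j = 2·3^(j - 1) - 5^j.
Then v_{j+1} = 3·v_j - 2·5^j = 3·(2·3^(j - 1) - 5^j) - 2·5^j = 2·3^j - 5^(j + 1) = 2·3^((j+1) - 1) - 5^(j+1),
which is the claimed formula at m = j+1.
By induction, the statement is established for all m ≥ 1.

v_m = 2·3^(m - 1) - 5^m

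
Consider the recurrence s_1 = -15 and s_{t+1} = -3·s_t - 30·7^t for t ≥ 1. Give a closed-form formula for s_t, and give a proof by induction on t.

s_t = -2(-3)^t - 3·7^t

Computing the first terms: s_1 = -15, s_2 = -165, s_3 = -975. This suggests s_t = -2(-3)^t - 3·7^t.
Base step (t = 1): the formula gives -15 = -15 = s_1.
Inductive step: suppose the statement holds for some i ≥ 1, so s_i = -2(-3)^i - 3·7^i.
Then s_{i+1} = -3·s_i - 30·7^i = -3·(-2(-3)^i - 3·7^i) - 30·7^i = -2(-3)^(i + 1) - 3·7^(i + 1),
which is the claimed formula at t = i+1.
By the principle of mathematical induction, the result holds for all t ≥ 1.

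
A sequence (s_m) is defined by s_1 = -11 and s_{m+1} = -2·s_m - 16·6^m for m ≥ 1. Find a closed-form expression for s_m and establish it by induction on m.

s_m = (-2)^(m - 1) - 2·6^m

Computing the first terms: s_1 = -11, s_2 = -74, s_3 = -428. This suggests s_m = (-2)^(m - 1) - 2·6^m.
Base case (m = 1): the formula gives -11 = -11 = s_1.
For the inductive step, assume it holds for an arbitrary r ≥ 1, so s_r = (-2)^(r - 1) - 2·6^r.
Then s_{r+1} = -2·s_r - 16·6^r = -2·((-2)^(r - 1) - 2·6^r) - 16·6^r = (-2)^r - 2·6^(r + 1) = (-2)^((r+1) - 1) - 2·6^(r+1),
which is the claimed formula at m = r+1.
By the principle of mathematical induction, the result holds for all m ≥ 1.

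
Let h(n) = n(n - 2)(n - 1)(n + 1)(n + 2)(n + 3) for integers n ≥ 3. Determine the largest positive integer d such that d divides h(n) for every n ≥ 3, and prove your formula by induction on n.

Computing the first values: h(3) = 720 and h(4) = 5040; gcd(720, 5040) = 720, so d ≤ 720.
We prove 720 | n(n - 2)(n - 1)(n + 1)(n + 2)(n + 3) for all n ≥ 3 by induction on n.
For the base case n = 3: h(3) = 720 = 720·(1), so 720 | h(3).
Inductive step: suppose the statement holds for some r ≥ 3, i.e. 720 | h(r). Then
h(r+1) − h(r) = (r-1)·r·(r+1)·(r+2)·(r+3)·(r+4) − (r-2)·(r-1)·r·(r+1)·(r+2)·(r+3) = (r-1)·r·(r+1)·(r+2)·(r+3)·[(r+4) − (r-2)] = 6·(r-1)·r·(r+1)·(r+2)·(r+3). The product of 5 consecutive integers is divisible by (5)! = 120, so h(r+1) − h(r) is divisible by 6·120 = 720. By the inductive hypothesis 720 | h(r), hence 720 | h(r+1).
This completes the induction.
Therefore the largest such d is 720.

d = 720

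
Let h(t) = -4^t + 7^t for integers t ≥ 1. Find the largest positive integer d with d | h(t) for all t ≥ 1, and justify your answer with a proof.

Computing the first values: h(1) = 3 and h(2) = 33; gcd(3, 33) = 3, so d ≤ 3.
We prove 3 | -4^t + 7^t for all t ≥ 1 by induction on t.
Base case (t = 1): h(1) = 3 = 3·(1), so 3 | h(1).
Suppose the result is true for t = r, i.e. 3 | h(r). Then
7^{r+1} − 4^{r+1} = 7·7^r − 4·4^r = 7·(7^r − 4^r) + (3)·4^r. The first term is divisible by 3 by the inductive hypothesis, and the second term (3)·4^r is divisible by 3 since 3 | 3. Hence 3 | h(r+1).
By induction, the statement is established for all t ≥ 1.
Therefore the largest such d is 3.

d = 3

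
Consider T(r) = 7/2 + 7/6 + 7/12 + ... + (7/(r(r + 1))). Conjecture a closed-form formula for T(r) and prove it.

We claim T(r) = 7r/(r + 1) for all r ≥ 1.
Base case (r = 1): T(1) = 7/2, and the closed form gives 7/2. They agree.
Inductive step: suppose the statement holds for some i ≥ 1, so T(i) = 7i/(i + 1).
Then T(i+1) = T(i) + (7/((i + 1)(i + 2))) = (7i/(i + 1)) + (7/((i + 1)(i + 2))).
Simplifying, T(i+1) = 7(i + 1)/(i + 2) = 7(i+1)/((i+1) + 1),
which is the closed form with r = i+1.
Hence, by induction on r, the claim holds for every r ≥ 1.

T(r) = 7r/(r + 1)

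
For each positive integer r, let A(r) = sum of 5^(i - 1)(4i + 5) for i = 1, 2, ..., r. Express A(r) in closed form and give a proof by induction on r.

We claim A(r) = 5^r(r + 1) - 1 for all r ≥ 1.
For the base case r = 1: A(1) = 9, and the closed form gives 9. They agree.
Inductive step: suppose the statement holds for some i ≥ 1, so A(i) = 5^i(i + 1) - 1.
Then A(i+1) = A(i) + (5^i(4i + 9)) = (5^i(i + 1) - 1) + (5^i(4i + 9)).
Simplifying, A(i+1) = 5·5^i·i + 10·5^i - 1 = 5^(i+1)((i+1) + 1) - 1,
which is the closed form with r = i+1.
By the principle of mathematical induction, the result holds for all r ≥ 1.

A(r) = 5^r(r + 1) - 1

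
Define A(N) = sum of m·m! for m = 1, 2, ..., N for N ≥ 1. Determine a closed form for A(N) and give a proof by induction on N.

We claim A(N) = (N + 1)! - 1 for all N ≥ 1.
When N = 1: A(1) = 1, and the closed form gives 1. They agree.
For the inductive step, assume it holds for an arbitrary m ≥ 1, so A(m) = (m + 1)! - 1.
Then A(m+1) = A(m) + ((m + 1)(m + 1)!) = ((m + 1)! - 1) + ((m + 1)(m + 1)!).
Simplifying, A(m+1) = ((m+1) + 1)! - 1,
which is the closed form with N = m+1.
This completes the induction.

A(N) = (N + 1)! - 1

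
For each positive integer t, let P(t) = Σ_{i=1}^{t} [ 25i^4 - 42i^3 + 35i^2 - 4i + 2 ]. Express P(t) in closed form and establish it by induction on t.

P(t) = t(5t^4 + 2t^3 - t^2 + 5t + 5)

We claim P(t) = t(5t^4 + 2t^3 - t^2 + 5t + 5) for all t ≥ 1.
When t = 1: P(1) = 16, and the closed form gives 16. They agree.
Inductive step: suppose the statement holds for some i ≥ 1, so P(i) = i(5i^4 + 2i^3 - i^2 + 5i + 5).
Then P(i+1) = P(i) + (25i^4 + 58i^3 + 59i^2 + 40i + 16) = (i(5i^4 + 2i^3 - i^2 + 5i + 5)) + (25i^4 + 58i^3 + 59i^2 + 40i + 16).
Simplifying, P(i+1) = (i + 1)(5i^4 + 22i^3 + 35i^2 + 29i + 16) = (i+1)(5(i+1)^4 + 2(i+1)^3 - (i+1)^2 + 5(i+1) + 5),
which is the closed form with t = i+1.
This completes the induction.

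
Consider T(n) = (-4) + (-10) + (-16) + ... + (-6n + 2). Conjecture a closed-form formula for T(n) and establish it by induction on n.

We claim T(n) = -n(3n + 1) for all n ≥ 1.
Base case (n = 1): T(1) = -4, and the closed form gives -4. They agree.
For the inductive step, assume it holds for an arbitrary i ≥ 1, so T(i) = i(-3i - 1).
Then T(i+1) = T(i) + (-6i - 4) = (i(-3i - 1)) + (-6i - 4).
Simplifying, T(i+1) = -(i + 1)(3i + 4) = -(i+1)(3(i+1) + 1),
which is the closed form with n = i+1.
By induction, the statement is established for all n ≥ 1.

T(n) = -n(3n + 1)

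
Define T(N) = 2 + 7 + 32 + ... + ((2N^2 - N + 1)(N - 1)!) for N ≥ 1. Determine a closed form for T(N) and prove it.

T(N) = (2N + 1)N! - 1

We claim T(N) = (2N + 1)N! - 1 for all N ≥ 1.
Base case (N = 1): T(1) = 2, and the closed form gives 2. They agree.
Inductive step: suppose the statement holds for some j ≥ 1, so T(j) = (2j + 1)j! - 1.
Then T(j+1) = T(j) + ((2j^2 + 3j + 2)j!) = ((2j + 1)j! - 1) + ((2j^2 + 3j + 2)j!).
Simplifying, T(j+1) = (2(j+1) + 1)(j+1)! - 1,
which is the closed form with N = j+1.
By induction, the statement is established for all N ≥ 1.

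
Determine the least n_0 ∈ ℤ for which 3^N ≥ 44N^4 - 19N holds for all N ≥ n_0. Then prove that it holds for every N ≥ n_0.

n_0 = 13

At N = 12: 531441 < 912156, so the inequality fails and n_0 ≥ 13. We prove 3^N ≥ 44N^4 - 19N for all N ≥ 13.
For the base case N = 13: 3^N = 1594323 and 44N^4 - 19N = 1256437, so 1594323 ≥ 1256437.
Suppose the result is true for N = i, so 3^i ≥ 44i^4 - 19i.
Then 3^(i + 1) = 3·(3^i) ≥ 3·(44i^4 - 19i).
Also, for i ≥ 13 we have 3·(44i^4 - 19i) ≥ 44(i+1)^4 - 19(i+1), since 3·(44i^4 - 19i) − (44(i+1)^4 - 19(i+1)) = 88i^4 - 176i^3 - 264i^2 - 214i - 25, which is nonnegative for all i ≥ 13.
Combining, 3^(i + 1) ≥ 44(i+1)^4 - 19(i+1).
By induction, the statement is established for all N ≥ 13.
Hence the smallest such n_0 is 13.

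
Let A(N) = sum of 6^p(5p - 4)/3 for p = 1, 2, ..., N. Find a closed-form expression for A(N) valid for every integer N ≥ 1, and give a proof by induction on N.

A(N) = 2·6^N(N - 1) + 2

We claim A(N) = 2·6^N(N - 1) + 2 for all N ≥ 1.
For the base case N = 1: A(1) = 2, and the closed form gives 2. They agree.
For the inductive step, assume it holds for an arbitrary p ≥ 1, so A(p) = 2·6^p(p - 1) + 2.
Then A(p+1) = A(p) + (6^p(10p + 2)) = (2·6^p(p - 1) + 2) + (6^p(10p + 2)).
Simplifying, A(p+1) = 12·6^p·p + 2 = 2·6^(p+1)((p+1) - 1) + 2,
which is the closed form with N = p+1.
By induction, the statement is established for all N ≥ 1.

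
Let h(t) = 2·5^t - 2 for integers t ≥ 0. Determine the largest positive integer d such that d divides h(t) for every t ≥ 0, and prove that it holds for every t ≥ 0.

d = 8

Computing the first values: h(0) = 0 and h(1) = 8; gcd(0, 8) = 8, so d ≤ 8.
We prove 8 | 2·5^t - 2 for all t ≥ 0 by induction on t.
Base case (t = 0): h(0) = 0 = 8·(0), so 8 | h(0).
For the inductive step, assume it holds for an arbitrary i ≥ 0, i.e. 8 | h(i). Then
h(i+1) = 2·5^(i+1) - 2 = 5·(2·5^i - 2) + 8 = 5·h(i) + 8. The first term is divisible by 8 by the inductive hypothesis, and 8 is divisible by 8. Hence 8 | h(i+1).
This completes the induction.
Therefore the largest such d is 8.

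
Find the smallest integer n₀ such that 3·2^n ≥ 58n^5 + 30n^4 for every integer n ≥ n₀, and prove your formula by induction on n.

n₀ = 29

At n = 28: 805306368 < 1016641024, so the inequality fails and n₀ ≥ 29. We prove 3·2^n ≥ 58n^5 + 30n^4 for all n ≥ 29.
Base step (n = 29): 3·2^n = 1610612736 and 58n^5 + 30n^4 = 1210865072, so 1610612736 ≥ 1210865072.
Inductive step: assume the claim holds for n = i, so 3·2^i ≥ 58i^5 + 30i^4.
Then 3·2^(i + 1) = 2·(3·2^i) ≥ 2·(58i^5 + 30i^4).
Also, for i ≥ 29 we have 2·(58i^5 + 30i^4) ≥ 58(i+1)^5 + 30(i+1)^4, since 2·(58i^5 + 30i^4) − (58(i+1)^5 + 30(i+1)^4) = 58i^5 - 260i^4 - 700i^3 - 760i^2 - 410i - 88, which is nonnegative for all i ≥ 29.
Combining, 3·2^(i + 1) ≥ 58(i+1)^5 + 30(i+1)^4.
This completes the induction.
Hence the smallest such n₀ is 29.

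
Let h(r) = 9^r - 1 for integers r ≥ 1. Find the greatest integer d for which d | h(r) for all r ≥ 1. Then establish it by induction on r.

Computing the first values: h(1) = 8 and h(2) = 80; gcd(8, 80) = 8, so d ≤ 8.
We prove 8 | 9^r - 1 for all r ≥ 1 by induction on r.
When r = 1: h(1) = 8 = 8·(1), so 8 | h(1).
Inductive step: suppose the statement holds for some m ≥ 1, i.e. 8 | h(m). Then
9^{m+1} − 1^{m+1} = 9·9^m − 1·1^m = 9·(9^m − 1^m) + (8)·1^m. The first term is divisible by 8 by the inductive hypothesis, and the second term (8)·1^m is divisible by 8 since 8 | 8. Hence 8 | h(m+1).
This completes the induction.
Therefore the largest such d is 8.

d = 8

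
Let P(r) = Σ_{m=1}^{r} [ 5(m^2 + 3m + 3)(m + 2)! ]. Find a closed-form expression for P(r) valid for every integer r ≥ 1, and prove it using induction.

P(r) = (5r + 5)(r + 3)! - 30

We claim P(r) = (5r + 5)(r + 3)! - 30 for all r ≥ 1.
For the base case r = 1: P(1) = 210, and the closed form gives 210. They agree.
Inductive step: suppose the statement holds for some m ≥ 1, so P(m) = (5m + 5)(m + 3)! - 30.
Then P(m+1) = P(m) + (5(m^2 + 5m + 7)(m + 3)!) = ((5m + 5)(m + 3)! - 30) + (5(m^2 + 5m + 7)(m + 3)!).
Simplifying, P(m+1) = (5(m+1) + 5)((m+1) + 3)! - 30,
which is the closed form with r = m+1.
Hence, by induction on r, the claim holds for every r ≥ 1.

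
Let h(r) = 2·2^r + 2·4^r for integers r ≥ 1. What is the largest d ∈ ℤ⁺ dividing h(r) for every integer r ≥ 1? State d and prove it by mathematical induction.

d = 4

Computing the first values: h(1) = 12 and h(2) = 40; gcd(12, 40) = 4, so d ≤ 4.
We prove 4 | 2·2^r + 2·4^r for all r ≥ 1 by induction on r.
For the base case r = 1: h(1) = 12 = 4·(3), so 4 | h(1).
For the inductive step, assume it holds for an arbitrary j ≥ 1, i.e. 4 | h(j). Then
h(j+1) − 4·h(j) = (2·2^(j+1) + 2·4^(j+1)) − 4·(2·2^j + 2·4^j) = (2)·2^j·(2 − 4) = (-4)·2^j. Since 4 | h(j) by the inductive hypothesis, 4 | 4·h(j); and 4 | -4 since -4 = 4·-1. Therefore 4 | h(j+1).
By induction, the statement is established for all r ≥ 1.
Therefore the largest such d is 4.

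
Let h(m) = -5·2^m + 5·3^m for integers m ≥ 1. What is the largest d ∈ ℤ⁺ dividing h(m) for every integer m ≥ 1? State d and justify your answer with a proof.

Computing the first values: h(1) = 5 and h(2) = 25; gcd(5, 25) = 5, so d ≤ 5.
We prove 5 | -5·2^m + 5·3^m for all m ≥ 1 by induction on m.
For the base case m = 1: h(1) = 5 = 5·(1), so 5 | h(1).
For the inductive step, assume it holds for an arbitrary k ≥ 1, i.e. 5 | h(k). Then
h(k+1) − 3·h(k) = (-5·2^(k+1) + 5·3^(k+1)) − 3·(-5·2^k + 5·3^k) = (-5)·2^k·(2 − 3) = (5)·2^k. Since 5 | h(k) by the inductive hypothesis, 5 | 3·h(k); and 5 | 5 since 5 = 5·1. Therefore 5 | h(k+1).
By induction, the statement is established for all m ≥ 1.
Therefore the largest such d is 5.

d = 5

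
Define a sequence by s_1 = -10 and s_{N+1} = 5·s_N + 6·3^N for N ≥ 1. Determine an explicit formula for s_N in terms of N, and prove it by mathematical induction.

s_N = -3^(N + 1) - 5^(N - 1)

Computing the first terms: s_1 = -10, s_2 = -32, s_3 = -106. This suggests s_N = -3^(N + 1) - 5^(N - 1).
Base case (N = 1): the formula gives -10 = -10 = s_1.
Inductive step: suppose the statement holds for some i ≥ 1, so s_i = -3^(i + 1) - 5^(i - 1).
Then s_{i+1} = 5·s_i + 6·3^i = 5·(-3^(i + 1) - 5^(i - 1)) + 6·3^i = -3^(i + 2) - 5^i = -3^((i+1) + 1) - 5^((i+1) - 1),
which is the claimed formula at N = i+1.
This completes the induction.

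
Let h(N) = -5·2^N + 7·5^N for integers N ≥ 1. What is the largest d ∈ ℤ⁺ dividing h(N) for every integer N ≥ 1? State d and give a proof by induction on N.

d = 5

Computing the first values: h(1) = 25 and h(2) = 155; gcd(25, 155) = 5, so d ≤ 5.
We prove 5 | -5·2^N + 7·5^N for all N ≥ 1 by induction on N.
When N = 1: h(1) = 25 = 5·(5), so 5 | h(1).
Inductive step: suppose the statement holds for some r ≥ 1, i.e. 5 | h(r). Then
h(r+1) − 5·h(r) = (-5·2^(r+1) + 7·5^(r+1)) − 5·(-5·2^r + 7·5^r) = (-5)·2^r·(2 − 5) = (15)·2^r. Since 5 | h(r) by the inductive hypothesis, 5 | 5·h(r); and 5 | 15 since 15 = 5·3. Therefore 5 | h(r+1).
By induction, the statement is established for all N ≥ 1.
Therefore the largest such d is 5.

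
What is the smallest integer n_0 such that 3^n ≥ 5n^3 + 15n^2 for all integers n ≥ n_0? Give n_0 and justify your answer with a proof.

At n = 7: 2187 < 2450, so the inequality fails and n_0 ≥ 8. We prove 3^n ≥ 5n^3 + 15n^2 for all n ≥ 8.
Base step (n = 8): 3^n = 6561 and 5n^3 + 15n^2 = 3520, so 6561 ≥ 3520.
For the inductive step, assume it holds for an arbitrary k ≥ 8, so 3^k ≥ 5k^3 + 15k^2.
Then 3^(k + 1) = 3·(3^k) ≥ 3·(5k^3 + 15k^2).
Also, for k ≥ 8 we have 3·(5k^3 + 15k^2) ≥ 5(k+1)^3 + 15(k+1)^2, since 3·(5k^3 + 15k^2) − (5(k+1)^3 + 15(k+1)^2) = 10k^3 + 15k^2 - 45k - 20, which is nonnegative for all k ≥ 8.
Combining, 3^(k + 1) ≥ 5(k+1)^3 + 15(k+1)^2.
By the principle of mathematical induction, the result holds for all n ≥ 8.
Hence the smallest such n_0 is 8.

n_0 = 8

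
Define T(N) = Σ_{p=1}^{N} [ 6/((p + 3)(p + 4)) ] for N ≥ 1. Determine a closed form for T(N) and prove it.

T(N) = 3N/(2(N + 4))

We claim T(N) = 3N/(2(N + 4)) for all N ≥ 1.
When N = 1: T(1) = 3/10, and the closed form gives 3/10. They agree.
Suppose the result is true for N = p, so T(p) = 3p/(2(p + 4)).
Then T(p+1) = T(p) + (6/((p + 4)(p + 5))) = (3p/(2(p + 4))) + (6/((p + 4)(p + 5))).
Simplifying, T(p+1) = 3(p + 1)/(2(p + 5)) = 3(p+1)/(2((p+1) + 4)),
which is the closed form with N = p+1.
Hence, by induction on N, the claim holds for every N ≥ 1.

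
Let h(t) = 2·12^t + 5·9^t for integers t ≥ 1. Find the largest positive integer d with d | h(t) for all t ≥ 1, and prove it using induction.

Computing the first values: h(1) = 69 and h(2) = 693; gcd(69, 693) = 3, so d ≤ 3.
We prove 3 | 2·12^t + 5·9^t for all t ≥ 1 by induction on t.
For the base case t = 1: h(1) = 69 = 3·(23), so 3 | h(1).
Inductive step: suppose the statement holds for some p ≥ 1, i.e. 3 | h(p). Then
h(p+1) − 12·h(p) = (2·12^(p+1) + 5·9^(p+1)) − 12·(2·12^p + 5·9^p) = (5)·9^p·(9 − 12) = (-15)·9^p. Since 3 | h(p) by the inductive hypothesis, 3 | 12·h(p); and 3 | -15 since -15 = 3·-5. Therefore 3 | h(p+1).
By induction, the statement is established for all t ≥ 1.
Therefore the largest such d is 3.

d = 3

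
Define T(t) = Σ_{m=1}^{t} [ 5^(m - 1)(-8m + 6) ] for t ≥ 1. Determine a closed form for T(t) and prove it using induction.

T(t) = 2·5^t(-t + 1) - 2

We claim T(t) = 2·5^t(-t + 1) - 2 for all t ≥ 1.
Base case (t = 1): T(1) = -2, and the closed form gives -2. They agree.
Inductive step: assume the claim holds for t = m, so T(m) = 2·5^m(-m + 1) - 2.
Then T(m+1) = T(m) + (5^m(-8m - 2)) = (2·5^m(-m + 1) - 2) + (5^m(-8m - 2)).
Simplifying, T(m+1) = -10·5^m·m - 2 = 2·5^(m+1)(-(m+1) + 1) - 2,
which is the closed form with t = m+1.
By induction, the statement is established for all t ≥ 1.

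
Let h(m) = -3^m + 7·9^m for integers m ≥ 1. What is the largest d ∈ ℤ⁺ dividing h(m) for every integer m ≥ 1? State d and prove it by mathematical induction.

Computing the first values: h(1) = 60 and h(2) = 558; gcd(60, 558) = 6, so d ≤ 6.
We prove 6 | -3^m + 7·9^m for all m ≥ 1 by induction on m.
Base case (m = 1): h(1) = 60 = 6·(10), so 6 | h(1).
Suppose the result is true for m = i, i.e. 6 | h(i). Then
h(i+1) − 9·h(i) = (-3^(i+1) + 7·9^(i+1)) − 9·(-3^i + 7·9^i) = (-1)·3^i·(3 − 9) = (6)·3^i. Since 6 | h(i) by the inductive hypothesis, 6 | 9·h(i); and 6 | 6 since 6 = 6·1. Therefore 6 | h(i+1).
Hence, by induction on m, the claim holds for every m ≥ 1.
Therefore the largest such d is 6.

d = 6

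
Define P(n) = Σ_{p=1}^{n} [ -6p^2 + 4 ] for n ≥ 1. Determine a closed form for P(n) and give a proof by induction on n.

We claim P(n) = -n(2n^2 + 3n - 3) for all n ≥ 1.
Base step (n = 1): P(1) = -2, and the closed form gives -2. They agree.
Inductive step: assume the claim holds for n = p, so P(p) = p(-2p^2 - 3p + 3).
Then P(p+1) = P(p) + (-6(p + 1)^2 + 4) = (p(-2p^2 - 3p + 3)) + (-6(p + 1)^2 + 4).
Simplifying, P(p+1) = -(p + 1)(2p^2 + 7p + 2) = -(p+1)(2(p+1)^2 + 3(p+1) - 3),
which is the closed form with n = p+1.
This completes the induction.

P(n) = -n(2n^2 + 3n - 3)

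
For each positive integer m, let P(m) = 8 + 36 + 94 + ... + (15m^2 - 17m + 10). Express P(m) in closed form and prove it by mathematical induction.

P(m) = m(5m^2 - m + 4)

We claim P(m) = m(5m^2 - m + 4) for all m ≥ 1.
Base step (m = 1): P(1) = 8, and the closed form gives 8. They agree.
Suppose the result is true for m = i, so P(i) = i(5i^2 - i + 4).
Then P(i+1) = P(i) + (15i^2 + 13i + 8) = (i(5i^2 - i + 4)) + (15i^2 + 13i + 8).
Simplifying, P(i+1) = (i + 1)(5i^2 + 9i + 8) = (i+1)(5(i+1)^2 - (i+1) + 4),
which is the closed form with m = i+1.
Hence, by induction on m, the claim holds for every m ≥ 1.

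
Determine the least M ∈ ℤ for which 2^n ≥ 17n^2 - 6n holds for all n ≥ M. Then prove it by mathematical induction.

M = 11

At n = 10: 1024 < 1640, so the inequality fails and M ≥ 11. We prove 2^n ≥ 17n^2 - 6n for all n ≥ 11.
Base step (n = 11): 2^n = 2048 and 17n^2 - 6n = 1991, so 2048 ≥ 1991.
Inductive step: suppose the statement holds for some i ≥ 11, so 2^i ≥ 17i^2 - 6i.
Then 2^(i + 1) = 2·(2^i) ≥ 2·(17i^2 - 6i).
Also, for i ≥ 11 we have 2·(17i^2 - 6i) ≥ 17(i+1)^2 - 6(i+1), since 2·(17i^2 - 6i) − (17(i+1)^2 - 6(i+1)) = 17i^2 - 40i - 11, which is nonnegative for all i ≥ 11.
Combining, 2^(i + 1) ≥ 17(i+1)^2 - 6(i+1).
This completes the induction.
Hence the smallest such M is 11.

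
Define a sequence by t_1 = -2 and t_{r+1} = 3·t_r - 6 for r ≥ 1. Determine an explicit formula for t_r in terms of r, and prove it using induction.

t_r = -5·3^(r - 1) + 3

Computing the first terms: t_1 = -2, t_2 = -12, t_3 = -42. This suggests t_r = -5·3^(r - 1) + 3.
Base step (r = 1): the formula gives -2 = -2 = t_1.
For the inductive step, assume it holds for an arbitrary m ≥ 1, so t_m = -5·3^(m - 1) + 3.
Then t_{m+1} = 3·t_m - 6 = 3·(-5·3^(m - 1) + 3) - 6 = -5·3^m + 3 = -5·3^((m+1) - 1) + 3,
which is the claimed formula at r = m+1.
By the principle of mathematical induction, the result holds for all r ≥ 1.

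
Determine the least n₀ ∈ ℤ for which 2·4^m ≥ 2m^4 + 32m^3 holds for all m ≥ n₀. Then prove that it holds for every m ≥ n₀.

n₀ = 7

At m = 6: 8192 < 9504, so the inequality fails and n₀ ≥ 7. We prove 2·4^m ≥ 2m^4 + 32m^3 for all m ≥ 7.
When m = 7: 2·4^m = 32768 and 2m^4 + 32m^3 = 15778, so 32768 ≥ 15778.
Inductive step: assume the claim holds for m = p, so 2·4^p ≥ 2p^4 + 32p^3.
Then 2·4^(p + 1) = 4·(2·4^p) ≥ 4·(2p^4 + 32p^3).
Also, for p ≥ 7 we have 4·(2p^4 + 32p^3) ≥ 2(p+1)^4 + 32(p+1)^3, since 4·(2p^4 + 32p^3) − (2(p+1)^4 + 32(p+1)^3) = 6p^4 + 88p^3 - 108p^2 - 104p - 34, which is nonnegative for all p ≥ 7.
Combining, 2·4^(p + 1) ≥ 2(p+1)^4 + 32(p+1)^3.
By the principle of mathematical induction, the result holds for all m ≥ 7.
Hence the smallest such n₀ is 7.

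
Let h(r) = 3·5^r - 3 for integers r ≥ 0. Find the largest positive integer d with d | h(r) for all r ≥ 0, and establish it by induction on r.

Computing the first values: h(0) = 0 and h(1) = 12; gcd(0, 12) = 12, so d ≤ 12.
We prove 12 | 3·5^r - 3 for all r ≥ 0 by induction on r.
Base step (r = 0): h(0) = 0 = 12·(0), so 12 | h(0).
Suppose the result is true for r = p, i.e. 12 | h(p). Then
h(p+1) = 3·5^(p+1) - 3 = 5·(3·5^p - 3) + 12 = 5·h(p) + 12. The first term is divisible by 12 by the inductive hypothesis, and 12 is divisible by 12. Hence 12 | h(p+1).
By the principle of mathematical induction, the result holds for all r ≥ 0.
Therefore the largest such d is 12.

d = 12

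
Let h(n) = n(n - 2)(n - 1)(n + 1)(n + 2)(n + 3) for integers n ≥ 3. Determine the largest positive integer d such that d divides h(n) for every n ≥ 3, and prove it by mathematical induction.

d = 720

Computing the first values: h(3) = 720 and h(4) = 5040; gcd(720, 5040) = 720, so d ≤ 720.
We prove 720 | n(n - 2)(n - 1)(n + 1)(n + 2)(n + 3) for all n ≥ 3 by induction on n.
Base case (n = 3): h(3) = 720 = 720·(1), so 720 | h(3).
Suppose the result is true for n = m, i.e. 720 | h(m). Then
h(m+1) − h(m) = (m-1)·m·(m+1)·(m+2)·(m+3)·(m+4) − (m-2)·(m-1)·m·(m+1)·(m+2)·(m+3) = (m-1)·m·(m+1)·(m+2)·(m+3)·[(m+4) − (m-2)] = 6·(m-1)·m·(m+1)·(m+2)·(m+3). The product of 5 consecutive integers is divisible by (5)! = 120, so h(m+1) − h(m) is divisible by 6·120 = 720. By the inductive hypothesis 720 | h(m), hence 720 | h(m+1).
This completes the induction.
Therefore the largest such d is 720.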